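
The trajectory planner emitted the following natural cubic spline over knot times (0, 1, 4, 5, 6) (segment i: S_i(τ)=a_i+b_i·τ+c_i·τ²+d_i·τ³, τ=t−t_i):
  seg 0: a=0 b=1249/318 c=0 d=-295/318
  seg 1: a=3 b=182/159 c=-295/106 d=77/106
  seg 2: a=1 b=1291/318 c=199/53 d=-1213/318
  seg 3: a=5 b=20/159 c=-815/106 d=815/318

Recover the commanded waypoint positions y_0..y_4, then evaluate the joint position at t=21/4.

y_0 = S_0(0) = a_0 = 0
y_1 = S_1(0) = a_1 = 3
y_2 = S_2(0) = a_2 = 1
y_3 = S_3(0) = a_3 = 5
y_4 = S_3(1) = 0
t_q=21/4 is in segment 3 (τ=1/4); S_3(τ)=31145/6784

y_0=0 y_1=3 y_2=1 y_3=5 y_4=0
S(21/4) = 31145/6784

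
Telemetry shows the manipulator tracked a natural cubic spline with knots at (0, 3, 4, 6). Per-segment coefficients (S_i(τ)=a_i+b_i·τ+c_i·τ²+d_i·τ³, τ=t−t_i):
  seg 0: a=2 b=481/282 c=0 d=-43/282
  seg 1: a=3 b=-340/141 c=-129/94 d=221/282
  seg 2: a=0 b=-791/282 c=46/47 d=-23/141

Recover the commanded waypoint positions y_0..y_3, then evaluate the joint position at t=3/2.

y_0=2 y_1=3 y_2=0 y_3=-3
S(3/2) = 3041/752

y_0 = S_0(0) = a_0 = 2
y_1 = S_1(0) = a_1 = 3
y_2 = S_2(0) = a_2 = 0
y_3 = S_2(2) = -3
t_q=3/2 is in segment 0 (τ=3/2); S_0(τ)=3041/752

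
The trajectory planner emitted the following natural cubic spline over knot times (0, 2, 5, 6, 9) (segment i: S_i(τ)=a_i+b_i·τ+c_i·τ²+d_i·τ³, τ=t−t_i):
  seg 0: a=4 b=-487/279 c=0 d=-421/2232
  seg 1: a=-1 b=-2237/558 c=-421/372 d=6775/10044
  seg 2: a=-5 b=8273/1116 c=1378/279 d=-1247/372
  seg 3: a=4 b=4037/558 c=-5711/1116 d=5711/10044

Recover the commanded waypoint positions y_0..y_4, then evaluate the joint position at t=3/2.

y_0 = S_0(0) = a_0 = 4
y_1 = S_1(0) = a_1 = -1
y_2 = S_2(0) = a_2 = -5
y_3 = S_3(0) = a_3 = 4
y_4 = S_3(3) = -5
t_q=3/2 is in segment 0 (τ=3/2); S_0(τ)=4435/5952

y_0=4 y_1=-1 y_2=-5 y_3=4 y_4=-5
S(3/2) = 4435/5952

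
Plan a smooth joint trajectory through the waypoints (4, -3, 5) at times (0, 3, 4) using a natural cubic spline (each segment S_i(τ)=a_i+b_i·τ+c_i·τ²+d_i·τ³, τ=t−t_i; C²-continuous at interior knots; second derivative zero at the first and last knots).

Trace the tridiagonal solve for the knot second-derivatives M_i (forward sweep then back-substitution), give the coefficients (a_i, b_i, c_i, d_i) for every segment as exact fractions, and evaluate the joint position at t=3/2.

Δ: Δ0=-7/3, Δ1=8
row 1: diag=8, rhs=62; c'=1/8, d'=31/4
back: M1=31/4
M: M0=0, M1=31/4, M2=0
seg 0: a=4, c=M0/2=0, d=(M1−M0)/(6·3)=31/72, b=Δ0−h0·(2M0+M1)/6=-149/24
seg 1: a=-3, c=M1/2=31/8, d=(M2−M1)/(6·1)=-31/24, b=Δ1−h1·(2M1+M2)/6=65/12
t_q=3/2 → seg 0, τ=3/2; S=4+-149/24·τ+0·τ²+31/72·τ³=-247/64

  seg 0: a=4 b=-149/24 c=0 d=31/72
  seg 1: a=-3 b=65/12 c=31/8 d=-31/24
S(3/2) = -247/64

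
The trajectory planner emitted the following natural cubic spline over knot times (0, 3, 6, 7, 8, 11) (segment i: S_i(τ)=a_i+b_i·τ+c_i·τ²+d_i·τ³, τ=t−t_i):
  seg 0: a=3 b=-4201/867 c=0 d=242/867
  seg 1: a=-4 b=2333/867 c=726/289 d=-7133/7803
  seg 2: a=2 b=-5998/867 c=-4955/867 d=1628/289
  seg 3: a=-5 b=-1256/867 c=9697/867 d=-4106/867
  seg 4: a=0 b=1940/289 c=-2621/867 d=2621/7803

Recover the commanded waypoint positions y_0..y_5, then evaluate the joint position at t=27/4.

y_0 = S_0(0) = a_0 = 3
y_1 = S_1(0) = a_1 = -4
y_2 = S_2(0) = a_2 = 2
y_3 = S_3(0) = a_3 = -5
y_4 = S_4(0) = a_4 = 0
y_5 = S_4(3) = 2
t_q=27/4 is in segment 2 (τ=3/4); S_2(τ)=-4655/1156

y_0=3 y_1=-4 y_2=2 y_3=-5 y_4=0 y_5=2
S(27/4) = -4655/1156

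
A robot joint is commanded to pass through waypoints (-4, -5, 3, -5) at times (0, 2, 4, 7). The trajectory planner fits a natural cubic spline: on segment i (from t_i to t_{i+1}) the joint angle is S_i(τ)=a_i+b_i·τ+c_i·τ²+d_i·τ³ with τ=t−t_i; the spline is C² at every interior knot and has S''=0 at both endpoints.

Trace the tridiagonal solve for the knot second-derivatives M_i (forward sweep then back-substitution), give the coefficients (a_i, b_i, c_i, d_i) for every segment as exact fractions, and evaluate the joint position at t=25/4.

  seg 0: a=-4 b=-116/57 c=0 d=175/456
  seg 1: a=-5 b=293/114 c=175/76 d=-181/228
  seg 2: a=3 b=257/114 c=-187/76 d=187/684
S(25/4) = -6177/4864

Δ: Δ0=-1/2, Δ1=4, Δ2=-8/3
row 1: diag=8, rhs=27; c'=1/4, d'=27/8
row 2: denom=10−2·1/4=19/2; d'=(-40−2·27/8)/(19/2)=-187/38
back: M2=-187/38
back: M1=27/8−1/4·-187/38=175/38
M: M0=0, M1=175/38, M2=-187/38, M3=0
seg 0: a=-4, c=M0/2=0, d=(M1−M0)/(6·2)=175/456, b=Δ0−h0·(2M0+M1)/6=-116/57
seg 1: a=-5, c=M1/2=175/76, d=(M2−M1)/(6·2)=-181/228, b=Δ1−h1·(2M1+M2)/6=293/114
seg 2: a=3, c=M2/2=-187/76, d=(M3−M2)/(6·3)=187/684, b=Δ2−h2·(2M2+M3)/6=257/114
t_q=25/4 → seg 2, τ=9/4; S=3+257/114·τ+-187/76·τ²+187/684·τ³=-6177/4864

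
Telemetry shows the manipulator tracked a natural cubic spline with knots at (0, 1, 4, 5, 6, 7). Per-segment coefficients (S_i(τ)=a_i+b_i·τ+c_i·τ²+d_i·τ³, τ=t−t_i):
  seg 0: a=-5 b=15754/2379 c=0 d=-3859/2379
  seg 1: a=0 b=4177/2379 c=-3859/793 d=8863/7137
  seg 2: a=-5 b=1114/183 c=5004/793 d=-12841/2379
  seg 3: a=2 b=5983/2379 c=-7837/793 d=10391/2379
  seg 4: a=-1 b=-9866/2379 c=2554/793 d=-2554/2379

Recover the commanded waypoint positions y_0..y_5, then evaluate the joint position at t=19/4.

y_0 = S_0(0) = a_0 = -5
y_1 = S_1(0) = a_1 = 0
y_2 = S_2(0) = a_2 = -5
y_3 = S_3(0) = a_3 = 2
y_4 = S_4(0) = a_4 = -1
y_5 = S_4(1) = -3
t_q=19/4 is in segment 2 (τ=3/4); S_2(τ)=42527/50752

y_0=-5 y_1=0 y_2=-5 y_3=2 y_4=-1 y_5=-3
S(19/4) = 42527/50752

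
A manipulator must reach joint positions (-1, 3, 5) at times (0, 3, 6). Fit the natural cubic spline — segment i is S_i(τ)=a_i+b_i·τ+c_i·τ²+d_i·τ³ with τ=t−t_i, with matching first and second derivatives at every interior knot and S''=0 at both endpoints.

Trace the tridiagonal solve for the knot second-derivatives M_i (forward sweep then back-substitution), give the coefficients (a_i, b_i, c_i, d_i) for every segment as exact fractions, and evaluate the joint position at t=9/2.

Δ: Δ0=4/3, Δ1=2/3
row 1: diag=12, rhs=-4; c'=1/4, d'=-1/3
back: M1=-1/3
M: M0=0, M1=-1/3, M2=0
seg 0: a=-1, c=M0/2=0, d=(M1−M0)/(6·3)=-1/54, b=Δ0−h0·(2M0+M1)/6=3/2
seg 1: a=3, c=M1/2=-1/6, d=(M2−M1)/(6·3)=1/54, b=Δ1−h1·(2M1+M2)/6=1
t_q=9/2 → seg 1, τ=3/2; S=3+1·τ+-1/6·τ²+1/54·τ³=67/16

  seg 0: a=-1 b=3/2 c=0 d=-1/54
  seg 1: a=3 b=1 c=-1/6 d=1/54
S(9/2) = 67/16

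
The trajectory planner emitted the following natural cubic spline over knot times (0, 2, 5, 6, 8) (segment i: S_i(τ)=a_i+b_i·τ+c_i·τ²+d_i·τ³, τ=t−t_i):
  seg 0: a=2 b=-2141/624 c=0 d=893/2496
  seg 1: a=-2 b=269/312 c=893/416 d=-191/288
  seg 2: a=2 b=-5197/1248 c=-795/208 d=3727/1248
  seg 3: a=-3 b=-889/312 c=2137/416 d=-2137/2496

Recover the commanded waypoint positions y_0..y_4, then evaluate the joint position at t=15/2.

y_0=2 y_1=-2 y_2=2 y_3=-3 y_4=5
S(15/2) = 9283/6656

y_0 = S_0(0) = a_0 = 2
y_1 = S_1(0) = a_1 = -2
y_2 = S_2(0) = a_2 = 2
y_3 = S_3(0) = a_3 = -3
y_4 = S_3(2) = 5
t_q=15/2 is in segment 3 (τ=3/2); S_3(τ)=9283/6656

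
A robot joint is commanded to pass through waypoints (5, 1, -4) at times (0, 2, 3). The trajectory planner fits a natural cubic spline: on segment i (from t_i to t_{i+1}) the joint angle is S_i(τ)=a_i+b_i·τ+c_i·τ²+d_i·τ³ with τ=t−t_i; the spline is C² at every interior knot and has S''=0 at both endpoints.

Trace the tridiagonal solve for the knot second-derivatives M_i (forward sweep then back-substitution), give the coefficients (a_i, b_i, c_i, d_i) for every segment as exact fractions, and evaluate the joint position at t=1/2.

Δ: Δ0=-2, Δ1=-5
row 1: diag=6, rhs=-18; c'=1/6, d'=-3
back: M1=-3
M: M0=0, M1=-3, M2=0
seg 0: a=5, c=M0/2=0, d=(M1−M0)/(6·2)=-1/4, b=Δ0−h0·(2M0+M1)/6=-1
seg 1: a=1, c=M1/2=-3/2, d=(M2−M1)/(6·1)=1/2, b=Δ1−h1·(2M1+M2)/6=-4
t_q=1/2 → seg 0, τ=1/2; S=5+-1·τ+0·τ²+-1/4·τ³=143/32

  seg 0: a=5 b=-1 c=0 d=-1/4
  seg 1: a=1 b=-4 c=-3/2 d=1/2
S(1/2) = 143/32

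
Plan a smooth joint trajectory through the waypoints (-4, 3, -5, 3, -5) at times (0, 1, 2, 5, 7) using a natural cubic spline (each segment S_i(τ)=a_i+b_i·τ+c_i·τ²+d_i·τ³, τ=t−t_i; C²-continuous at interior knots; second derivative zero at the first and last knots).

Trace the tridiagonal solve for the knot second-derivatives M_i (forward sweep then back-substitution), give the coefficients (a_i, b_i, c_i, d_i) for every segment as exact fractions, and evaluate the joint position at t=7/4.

Δ: Δ0=7, Δ1=-8, Δ2=8/3, Δ3=-4
row 1: diag=4, rhs=-90; c'=1/4, d'=-45/2
row 2: denom=8−1·1/4=31/4; d'=(64−1·-45/2)/(31/4)=346/31
row 3: denom=10−3·12/31=274/31; d'=(-40−3·346/31)/(274/31)=-1139/137
back: M3=-1139/137
back: M2=346/31−12/31·-1139/137=1970/137
back: M1=-45/2−1/4·1970/137=-3575/137
M: M0=0, M1=-3575/137, M2=1970/137, M3=-1139/137, M4=0
seg 0: a=-4, c=M0/2=0, d=(M1−M0)/(6·1)=-3575/822, b=Δ0−h0·(2M0+M1)/6=9329/822
seg 1: a=3, c=M1/2=-3575/274, d=(M2−M1)/(6·1)=5545/822, b=Δ1−h1·(2M1+M2)/6=-698/411
seg 2: a=-5, c=M2/2=985/137, d=(M3−M2)/(6·3)=-3109/2466, b=Δ2−h2·(2M2+M3)/6=-6211/822
seg 3: a=3, c=M3/2=-1139/274, d=(M4−M3)/(6·2)=1139/1644, b=Δ3−h3·(2M3+M4)/6=634/411
t_q=7/4 → seg 1, τ=3/4; S=3+-698/411·τ+-3575/274·τ²+5545/822·τ³=-48523/17536

  seg 0: a=-4 b=9329/822 c=0 d=-3575/822
  seg 1: a=3 b=-698/411 c=-3575/274 d=5545/822
  seg 2: a=-5 b=-6211/822 c=985/137 d=-3109/2466
  seg 3: a=3 b=634/411 c=-1139/274 d=1139/1644
S(7/4) = -48523/17536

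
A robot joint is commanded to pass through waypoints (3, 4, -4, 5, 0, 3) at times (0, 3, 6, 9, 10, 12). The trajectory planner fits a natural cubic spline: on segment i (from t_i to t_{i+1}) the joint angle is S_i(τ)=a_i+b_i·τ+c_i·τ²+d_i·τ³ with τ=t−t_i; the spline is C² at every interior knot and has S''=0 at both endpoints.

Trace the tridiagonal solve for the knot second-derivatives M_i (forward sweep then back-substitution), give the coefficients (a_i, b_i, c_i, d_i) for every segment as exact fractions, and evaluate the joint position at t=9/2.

  seg 0: a=3 b=6905/3798 c=0 d=-5639/34182
  seg 1: a=4 b=-5006/1899 c=-5639/3798 d=16801/34182
  seg 2: a=-4 b=6557/3798 c=5581/1899 d=-28649/34182
  seg 3: a=5 b=-6209/1899 c=-1943/422 d=10915/3798
  seg 4: a=0 b=-14647/3798 c=2543/633 d=-2543/3798
S(9/2) = -5523/3376

Δ: Δ0=1/3, Δ1=-8/3, Δ2=3, Δ3=-5, Δ4=3/2
row 1: diag=12, rhs=-18; c'=1/4, d'=-3/2
row 2: denom=12−3·1/4=45/4; d'=(34−3·-3/2)/(45/4)=154/45
row 3: denom=8−3·4/15=36/5; d'=(-48−3·154/45)/(36/5)=-437/54
row 4: denom=6−1·5/36=211/36; d'=(39−1·-437/54)/(211/36)=5086/633
back: M4=5086/633
back: M3=-437/54−5/36·5086/633=-1943/211
back: M2=154/45−4/15·-1943/211=11162/1899
back: M1=-3/2−1/4·11162/1899=-5639/1899
M: M0=0, M1=-5639/1899, M2=11162/1899, M3=-1943/211, M4=5086/633, M5=0
seg 0: a=3, c=M0/2=0, d=(M1−M0)/(6·3)=-5639/34182, b=Δ0−h0·(2M0+M1)/6=6905/3798
seg 1: a=4, c=M1/2=-5639/3798, d=(M2−M1)/(6·3)=16801/34182, b=Δ1−h1·(2M1+M2)/6=-5006/1899
seg 2: a=-4, c=M2/2=5581/1899, d=(M3−M2)/(6·3)=-28649/34182, b=Δ2−h2·(2M2+M3)/6=6557/3798
seg 3: a=5, c=M3/2=-1943/422, d=(M4−M3)/(6·1)=10915/3798, b=Δ3−h3·(2M3+M4)/6=-6209/1899
seg 4: a=0, c=M4/2=2543/633, d=(M5−M4)/(6·2)=-2543/3798, b=Δ4−h4·(2M4+M5)/6=-14647/3798
t_q=9/2 → seg 1, τ=3/2; S=4+-5006/1899·τ+-5639/3798·τ²+16801/34182·τ³=-5523/3376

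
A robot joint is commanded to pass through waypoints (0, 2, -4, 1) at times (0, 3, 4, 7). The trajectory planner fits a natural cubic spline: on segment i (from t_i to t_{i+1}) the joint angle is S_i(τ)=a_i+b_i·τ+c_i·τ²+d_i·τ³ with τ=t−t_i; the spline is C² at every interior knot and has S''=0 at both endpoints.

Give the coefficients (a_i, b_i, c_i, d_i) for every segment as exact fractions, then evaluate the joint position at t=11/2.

  seg 0: a=0 b=25/7 c=0 d=-61/189
  seg 1: a=2 b=-36/7 c=-61/21 d=43/21
  seg 2: a=-4 b=-101/21 c=68/21 d=-68/189
S(11/2) = -36/7

Δ: Δ0=2/3, Δ1=-6, Δ2=5/3
row 1: diag=8, rhs=-40; c'=1/8, d'=-5
row 2: denom=8−1·1/8=63/8; d'=(46−1·-5)/(63/8)=136/21
back: M2=136/21
back: M1=-5−1/8·136/21=-122/21
M: M0=0, M1=-122/21, M2=136/21, M3=0
seg 0: a=0, c=M0/2=0, d=(M1−M0)/(6·3)=-61/189, b=Δ0−h0·(2M0+M1)/6=25/7
seg 1: a=2, c=M1/2=-61/21, d=(M2−M1)/(6·1)=43/21, b=Δ1−h1·(2M1+M2)/6=-36/7
seg 2: a=-4, c=M2/2=68/21, d=(M3−M2)/(6·3)=-68/189, b=Δ2−h2·(2M2+M3)/6=-101/21
t_q=11/2 → seg 2, τ=3/2; S=-4+-101/21·τ+68/21·τ²+-68/189·τ³=-36/7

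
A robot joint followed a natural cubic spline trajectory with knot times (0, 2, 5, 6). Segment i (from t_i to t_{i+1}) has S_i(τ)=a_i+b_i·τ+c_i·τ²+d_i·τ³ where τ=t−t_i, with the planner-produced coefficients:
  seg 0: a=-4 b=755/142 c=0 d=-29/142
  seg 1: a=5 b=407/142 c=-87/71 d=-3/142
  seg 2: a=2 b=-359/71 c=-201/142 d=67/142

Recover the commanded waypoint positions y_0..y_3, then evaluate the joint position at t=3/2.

y_0=-4 y_1=5 y_2=2 y_3=-4
S(3/2) = 3733/1136

y_0 = S_0(0) = a_0 = -4
y_1 = S_1(0) = a_1 = 5
y_2 = S_2(0) = a_2 = 2
y_3 = S_2(1) = -4
t_q=3/2 is in segment 0 (τ=3/2); S_0(τ)=3733/1136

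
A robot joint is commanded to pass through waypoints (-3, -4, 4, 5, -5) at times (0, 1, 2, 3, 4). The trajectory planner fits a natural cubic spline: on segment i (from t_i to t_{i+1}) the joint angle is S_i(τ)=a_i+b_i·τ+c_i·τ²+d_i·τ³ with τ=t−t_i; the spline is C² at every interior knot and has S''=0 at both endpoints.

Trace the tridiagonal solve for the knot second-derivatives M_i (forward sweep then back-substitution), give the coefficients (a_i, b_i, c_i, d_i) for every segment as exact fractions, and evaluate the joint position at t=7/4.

  seg 0: a=-3 b=-26/7 c=0 d=19/7
  seg 1: a=-4 b=31/7 c=57/7 d=-32/7
  seg 2: a=4 b=7 c=-39/7 d=-3/7
  seg 3: a=5 b=-38/7 c=-48/7 d=16/7
S(7/4) = 221/112

Δ: Δ0=-1, Δ1=8, Δ2=1, Δ3=-10
row 1: diag=4, rhs=54; c'=1/4, d'=27/2
row 2: denom=4−1·1/4=15/4; d'=(-42−1·27/2)/(15/4)=-74/5
row 3: denom=4−1·4/15=56/15; d'=(-66−1·-74/5)/(56/15)=-96/7
back: M3=-96/7
back: M2=-74/5−4/15·-96/7=-78/7
back: M1=27/2−1/4·-78/7=114/7
M: M0=0, M1=114/7, M2=-78/7, M3=-96/7, M4=0
seg 0: a=-3, c=M0/2=0, d=(M1−M0)/(6·1)=19/7, b=Δ0−h0·(2M0+M1)/6=-26/7
seg 1: a=-4, c=M1/2=57/7, d=(M2−M1)/(6·1)=-32/7, b=Δ1−h1·(2M1+M2)/6=31/7
seg 2: a=4, c=M2/2=-39/7, d=(M3−M2)/(6·1)=-3/7, b=Δ2−h2·(2M2+M3)/6=7
seg 3: a=5, c=M3/2=-48/7, d=(M4−M3)/(6·1)=16/7, b=Δ3−h3·(2M3+M4)/6=-38/7
t_q=7/4 → seg 1, τ=3/4; S=-4+31/7·τ+57/7·τ²+-32/7·τ³=221/112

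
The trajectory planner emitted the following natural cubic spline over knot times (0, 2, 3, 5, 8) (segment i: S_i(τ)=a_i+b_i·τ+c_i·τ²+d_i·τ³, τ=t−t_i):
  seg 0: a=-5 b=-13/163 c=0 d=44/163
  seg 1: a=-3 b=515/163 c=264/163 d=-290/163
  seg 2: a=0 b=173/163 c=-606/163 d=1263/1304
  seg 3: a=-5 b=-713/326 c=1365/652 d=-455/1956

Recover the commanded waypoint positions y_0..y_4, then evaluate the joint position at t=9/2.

y_0=-5 y_1=-3 y_2=0 y_3=-5 y_4=1
S(9/2) = -36555/10432

y_0 = S_0(0) = a_0 = -5
y_1 = S_1(0) = a_1 = -3
y_2 = S_2(0) = a_2 = 0
y_3 = S_3(0) = a_3 = -5
y_4 = S_3(3) = 1
t_q=9/2 is in segment 2 (τ=3/2); S_2(τ)=-36555/10432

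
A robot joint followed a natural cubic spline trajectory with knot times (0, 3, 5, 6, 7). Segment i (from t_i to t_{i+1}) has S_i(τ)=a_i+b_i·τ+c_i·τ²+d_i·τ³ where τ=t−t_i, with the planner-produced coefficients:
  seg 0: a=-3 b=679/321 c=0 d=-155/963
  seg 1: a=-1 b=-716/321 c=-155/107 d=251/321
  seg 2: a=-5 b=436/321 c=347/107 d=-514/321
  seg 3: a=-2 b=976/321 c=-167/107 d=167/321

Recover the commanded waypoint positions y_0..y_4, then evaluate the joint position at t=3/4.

y_0=-3 y_1=-1 y_2=-5 y_3=-2 y_4=0
S(3/4) = -10145/6848

y_0 = S_0(0) = a_0 = -3
y_1 = S_1(0) = a_1 = -1
y_2 = S_2(0) = a_2 = -5
y_3 = S_3(0) = a_3 = -2
y_4 = S_3(1) = 0
t_q=3/4 is in segment 0 (τ=3/4); S_0(τ)=-10145/6848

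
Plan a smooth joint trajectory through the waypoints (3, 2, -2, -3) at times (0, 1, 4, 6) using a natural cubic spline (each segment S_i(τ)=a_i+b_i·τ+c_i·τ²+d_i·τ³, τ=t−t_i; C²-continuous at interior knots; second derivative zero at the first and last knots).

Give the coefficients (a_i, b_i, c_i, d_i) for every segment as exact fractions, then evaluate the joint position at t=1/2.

Δ: Δ0=-1, Δ1=-4/3, Δ2=-1/2
row 1: diag=8, rhs=-2; c'=3/8, d'=-1/4
row 2: denom=10−3·3/8=71/8; d'=(5−3·-1/4)/(71/8)=46/71
back: M2=46/71
back: M1=-1/4−3/8·46/71=-35/71
M: M0=0, M1=-35/71, M2=46/71, M3=0
seg 0: a=3, c=M0/2=0, d=(M1−M0)/(6·1)=-35/426, b=Δ0−h0·(2M0+M1)/6=-391/426
seg 1: a=2, c=M1/2=-35/142, d=(M2−M1)/(6·3)=9/142, b=Δ1−h1·(2M1+M2)/6=-248/213
seg 2: a=-2, c=M2/2=23/71, d=(M3−M2)/(6·2)=-23/426, b=Δ2−h2·(2M2+M3)/6=-397/426
t_q=1/2 → seg 0, τ=1/2; S=3+-391/426·τ+0·τ²+-35/426·τ³=2875/1136

  seg 0: a=3 b=-391/426 c=0 d=-35/426
  seg 1: a=2 b=-248/213 c=-35/142 d=9/142
  seg 2: a=-2 b=-397/426 c=23/71 d=-23/426
S(1/2) = 2875/1136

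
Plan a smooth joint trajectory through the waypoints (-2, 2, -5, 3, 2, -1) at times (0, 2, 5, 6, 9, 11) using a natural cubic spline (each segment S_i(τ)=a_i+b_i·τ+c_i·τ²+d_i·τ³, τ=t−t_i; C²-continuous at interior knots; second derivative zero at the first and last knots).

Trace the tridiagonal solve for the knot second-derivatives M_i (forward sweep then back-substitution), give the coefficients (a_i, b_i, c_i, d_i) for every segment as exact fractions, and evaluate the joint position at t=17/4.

Δ: Δ0=2, Δ1=-7/3, Δ2=8, Δ3=-1/3, Δ4=-3/2
row 1: diag=10, rhs=-26; c'=3/10, d'=-13/5
row 2: denom=8−3·3/10=71/10; d'=(62−3·-13/5)/(71/10)=698/71
row 3: denom=8−1·10/71=558/71; d'=(-50−1·698/71)/(558/71)=-236/31
row 4: denom=10−3·71/186=549/62; d'=(-7−3·-236/31)/(549/62)=982/549
back: M4=982/549
back: M3=-236/31−71/186·982/549=-13663/1647
back: M2=698/71−10/71·-13663/1647=18116/1647
back: M1=-13/5−3/10·18116/1647=-3239/549
M: M0=0, M1=-3239/549, M2=18116/1647, M3=-13663/1647, M4=982/549, M5=0
seg 0: a=-2, c=M0/2=0, d=(M1−M0)/(6·2)=-3239/6588, b=Δ0−h0·(2M0+M1)/6=6533/1647
seg 1: a=2, c=M1/2=-3239/1098, d=(M2−M1)/(6·3)=27833/29646, b=Δ1−h1·(2M1+M2)/6=-3184/1647
seg 2: a=-5, c=M2/2=9058/1647, d=(M3−M2)/(6·1)=-1177/366, b=Δ2−h2·(2M2+M3)/6=18829/3294
seg 3: a=3, c=M3/2=-13663/3294, d=(M4−M3)/(6·3)=16609/29646, b=Δ3−h3·(2M3+M4)/6=11641/1647
seg 4: a=2, c=M4/2=491/549, d=(M5−M4)/(6·2)=-491/3294, b=Δ4−h4·(2M4+M5)/6=-8869/3294
t_q=17/4 → seg 1, τ=9/4; S=2+-3184/1647·τ+-3239/1098·τ²+27833/29646·τ³=-154355/23424

  seg 0: a=-2 b=6533/1647 c=0 d=-3239/6588
  seg 1: a=2 b=-3184/1647 c=-3239/1098 d=27833/29646
  seg 2: a=-5 b=18829/3294 c=9058/1647 d=-1177/366
  seg 3: a=3 b=11641/1647 c=-13663/3294 d=16609/29646
  seg 4: a=2 b=-8869/3294 c=491/549 d=-491/3294
S(17/4) = -154355/23424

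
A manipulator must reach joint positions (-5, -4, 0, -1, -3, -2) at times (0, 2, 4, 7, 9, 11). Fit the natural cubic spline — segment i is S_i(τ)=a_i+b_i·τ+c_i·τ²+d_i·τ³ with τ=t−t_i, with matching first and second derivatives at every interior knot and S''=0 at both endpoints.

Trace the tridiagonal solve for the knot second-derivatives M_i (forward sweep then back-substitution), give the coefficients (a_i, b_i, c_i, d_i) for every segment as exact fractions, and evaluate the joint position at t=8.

  seg 0: a=-5 b=-11/780 c=0 d=401/3120
  seg 1: a=-4 b=298/195 c=401/520 d=-167/624
  seg 2: a=0 b=1093/780 c=-217/260 d=10/117
  seg 3: a=-1 b=-1013/780 c=-17/260 d=67/624
  seg 4: a=-3 b=-53/195 c=301/520 d=-301/3120
S(8) = -2347/1040

Δ: Δ0=1/2, Δ1=2, Δ2=-1/3, Δ3=-1, Δ4=1/2
row 1: diag=8, rhs=9; c'=1/4, d'=9/8
row 2: denom=10−2·1/4=19/2; d'=(-14−2·9/8)/(19/2)=-65/38
row 3: denom=10−3·6/19=172/19; d'=(-4−3·-65/38)/(172/19)=1/8
row 4: denom=8−2·19/86=325/43; d'=(9−2·1/8)/(325/43)=301/260
back: M4=301/260
back: M3=1/8−19/86·301/260=-17/130
back: M2=-65/38−6/19·-17/130=-217/130
back: M1=9/8−1/4·-217/130=401/260
M: M0=0, M1=401/260, M2=-217/130, M3=-17/130, M4=301/260, M5=0
seg 0: a=-5, c=M0/2=0, d=(M1−M0)/(6·2)=401/3120, b=Δ0−h0·(2M0+M1)/6=-11/780
seg 1: a=-4, c=M1/2=401/520, d=(M2−M1)/(6·2)=-167/624, b=Δ1−h1·(2M1+M2)/6=298/195
seg 2: a=0, c=M2/2=-217/260, d=(M3−M2)/(6·3)=10/117, b=Δ2−h2·(2M2+M3)/6=1093/780
seg 3: a=-1, c=M3/2=-17/260, d=(M4−M3)/(6·2)=67/624, b=Δ3−h3·(2M3+M4)/6=-1013/780
seg 4: a=-3, c=M4/2=301/520, d=(M5−M4)/(6·2)=-301/3120, b=Δ4−h4·(2M4+M5)/6=-53/195
t_q=8 → seg 3, τ=1; S=-1+-1013/780·τ+-17/260·τ²+67/624·τ³=-2347/1040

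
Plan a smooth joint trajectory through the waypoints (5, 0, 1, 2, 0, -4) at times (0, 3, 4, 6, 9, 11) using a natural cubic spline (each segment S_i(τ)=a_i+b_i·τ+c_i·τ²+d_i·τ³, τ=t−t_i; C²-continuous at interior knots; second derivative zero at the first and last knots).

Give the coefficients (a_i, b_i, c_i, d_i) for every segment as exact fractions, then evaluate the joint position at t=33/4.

Δ: Δ0=-5/3, Δ1=1, Δ2=1/2, Δ3=-2/3, Δ4=-2
row 1: diag=8, rhs=16; c'=1/8, d'=2
row 2: denom=6−1·1/8=47/8; d'=(-3−1·2)/(47/8)=-40/47
row 3: denom=10−2·16/47=438/47; d'=(-7−2·-40/47)/(438/47)=-83/146
row 4: denom=10−3·47/146=1319/146; d'=(-8−3·-83/146)/(1319/146)=-919/1319
back: M4=-919/1319
back: M3=-83/146−47/146·-919/1319=-454/1319
back: M2=-40/47−16/47·-454/1319=-968/1319
back: M1=2−1/8·-968/1319=2759/1319
M: M0=0, M1=2759/1319, M2=-968/1319, M3=-454/1319, M4=-919/1319, M5=0
seg 0: a=5, c=M0/2=0, d=(M1−M0)/(6·3)=2759/23742, b=Δ0−h0·(2M0+M1)/6=-21467/7914
seg 1: a=0, c=M1/2=2759/2638, d=(M2−M1)/(6·1)=-3727/7914, b=Δ1−h1·(2M1+M2)/6=1682/3957
seg 2: a=1, c=M2/2=-484/1319, d=(M3−M2)/(6·2)=257/7914, b=Δ2−h2·(2M2+M3)/6=8737/7914
seg 3: a=2, c=M3/2=-227/1319, d=(M4−M3)/(6·3)=-155/7914, b=Δ3−h3·(2M3+M4)/6=205/7914
seg 4: a=0, c=M4/2=-919/2638, d=(M5−M4)/(6·2)=919/15828, b=Δ4−h4·(2M4+M5)/6=-6076/3957
t_q=33/4 → seg 3, τ=9/4; S=2+205/7914·τ+-227/1319·τ²+-155/7914·τ³=162743/168832

  seg 0: a=5 b=-21467/7914 c=0 d=2759/23742
  seg 1: a=0 b=1682/3957 c=2759/2638 d=-3727/7914
  seg 2: a=1 b=8737/7914 c=-484/1319 d=257/7914
  seg 3: a=2 b=205/7914 c=-227/1319 d=-155/7914
  seg 4: a=0 b=-6076/3957 c=-919/2638 d=919/15828
S(33/4) = 162743/168832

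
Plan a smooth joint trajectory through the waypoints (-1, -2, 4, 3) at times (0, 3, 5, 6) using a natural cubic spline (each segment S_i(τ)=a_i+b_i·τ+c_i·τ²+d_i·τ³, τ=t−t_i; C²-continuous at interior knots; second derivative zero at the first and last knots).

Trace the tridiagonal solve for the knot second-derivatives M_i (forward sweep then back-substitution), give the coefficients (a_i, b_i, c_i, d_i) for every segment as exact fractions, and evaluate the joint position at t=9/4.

Δ: Δ0=-1/3, Δ1=3, Δ2=-1
row 1: diag=10, rhs=20; c'=1/5, d'=2
row 2: denom=6−2·1/5=28/5; d'=(-24−2·2)/(28/5)=-5
back: M2=-5
back: M1=2−1/5·-5=3
M: M0=0, M1=3, M2=-5, M3=0
seg 0: a=-1, c=M0/2=0, d=(M1−M0)/(6·3)=1/6, b=Δ0−h0·(2M0+M1)/6=-11/6
seg 1: a=-2, c=M1/2=3/2, d=(M2−M1)/(6·2)=-2/3, b=Δ1−h1·(2M1+M2)/6=8/3
seg 2: a=4, c=M2/2=-5/2, d=(M3−M2)/(6·1)=5/6, b=Δ2−h2·(2M2+M3)/6=2/3
t_q=9/4 → seg 0, τ=9/4; S=-1+-11/6·τ+0·τ²+1/6·τ³=-413/128

  seg 0: a=-1 b=-11/6 c=0 d=1/6
  seg 1: a=-2 b=8/3 c=3/2 d=-2/3
  seg 2: a=4 b=2/3 c=-5/2 d=5/6
S(9/4) = -413/128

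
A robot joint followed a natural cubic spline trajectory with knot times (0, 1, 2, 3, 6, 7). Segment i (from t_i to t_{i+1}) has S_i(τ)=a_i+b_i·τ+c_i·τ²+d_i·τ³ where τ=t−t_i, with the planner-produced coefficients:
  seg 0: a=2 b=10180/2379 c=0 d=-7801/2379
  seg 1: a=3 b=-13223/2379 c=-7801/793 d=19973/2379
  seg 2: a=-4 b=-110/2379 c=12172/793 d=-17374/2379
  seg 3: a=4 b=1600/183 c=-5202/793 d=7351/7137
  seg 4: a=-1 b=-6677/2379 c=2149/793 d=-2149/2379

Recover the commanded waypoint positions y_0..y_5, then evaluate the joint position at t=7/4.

y_0 = S_0(0) = a_0 = 2
y_1 = S_1(0) = a_1 = 3
y_2 = S_2(0) = a_2 = -4
y_3 = S_3(0) = a_3 = 4
y_4 = S_4(0) = a_4 = -1
y_5 = S_4(1) = -2
t_q=7/4 is in segment 1 (τ=3/4); S_1(τ)=-160391/50752

y_0=2 y_1=3 y_2=-4 y_3=4 y_4=-1 y_5=-2
S(7/4) = -160391/50752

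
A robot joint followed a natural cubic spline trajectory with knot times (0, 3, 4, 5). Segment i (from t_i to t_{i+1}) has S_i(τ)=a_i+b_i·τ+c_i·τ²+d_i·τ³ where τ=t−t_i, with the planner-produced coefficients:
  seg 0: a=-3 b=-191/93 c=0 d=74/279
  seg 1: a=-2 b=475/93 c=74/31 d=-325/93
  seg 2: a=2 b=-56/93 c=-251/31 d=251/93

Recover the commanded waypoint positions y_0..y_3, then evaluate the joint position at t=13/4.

y_0=-3 y_1=-2 y_2=2 y_3=-4
S(13/4) = -1247/1984

y_0 = S_0(0) = a_0 = -3
y_1 = S_1(0) = a_1 = -2
y_2 = S_2(0) = a_2 = 2
y_3 = S_2(1) = -4
t_q=13/4 is in segment 1 (τ=1/4); S_1(τ)=-1247/1984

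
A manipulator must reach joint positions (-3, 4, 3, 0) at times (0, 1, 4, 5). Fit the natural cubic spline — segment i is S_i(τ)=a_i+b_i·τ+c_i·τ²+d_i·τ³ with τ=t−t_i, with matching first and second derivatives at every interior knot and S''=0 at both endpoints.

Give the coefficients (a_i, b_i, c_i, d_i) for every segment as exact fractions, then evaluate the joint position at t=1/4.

  seg 0: a=-3 b=1307/165 c=0 d=-152/165
  seg 1: a=4 b=851/165 c=-152/55 d=14/45
  seg 2: a=3 b=-499/165 c=2/55 d=-2/165
S(1/4) = -91/88

Δ: Δ0=7, Δ1=-1/3, Δ2=-3
row 1: diag=8, rhs=-44; c'=3/8, d'=-11/2
row 2: denom=8−3·3/8=55/8; d'=(-16−3·-11/2)/(55/8)=4/55
back: M2=4/55
back: M1=-11/2−3/8·4/55=-304/55
M: M0=0, M1=-304/55, M2=4/55, M3=0
seg 0: a=-3, c=M0/2=0, d=(M1−M0)/(6·1)=-152/165, b=Δ0−h0·(2M0+M1)/6=1307/165
seg 1: a=4, c=M1/2=-152/55, d=(M2−M1)/(6·3)=14/45, b=Δ1−h1·(2M1+M2)/6=851/165
seg 2: a=3, c=M2/2=2/55, d=(M3−M2)/(6·1)=-2/165, b=Δ2−h2·(2M2+M3)/6=-499/165
t_q=1/4 → seg 0, τ=1/4; S=-3+1307/165·τ+0·τ²+-152/165·τ³=-91/88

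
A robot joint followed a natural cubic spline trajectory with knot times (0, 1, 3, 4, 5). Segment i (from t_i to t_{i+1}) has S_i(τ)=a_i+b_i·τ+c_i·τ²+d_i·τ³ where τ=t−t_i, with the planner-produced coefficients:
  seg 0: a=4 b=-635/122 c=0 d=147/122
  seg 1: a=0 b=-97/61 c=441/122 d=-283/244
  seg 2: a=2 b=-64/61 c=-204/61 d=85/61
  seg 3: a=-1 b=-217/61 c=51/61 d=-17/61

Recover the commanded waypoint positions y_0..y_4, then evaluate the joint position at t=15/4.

y_0 = S_0(0) = a_0 = 4
y_1 = S_1(0) = a_1 = 0
y_2 = S_2(0) = a_2 = 2
y_3 = S_3(0) = a_3 = -1
y_4 = S_3(1) = -4
t_q=15/4 is in segment 2 (τ=3/4); S_2(τ)=-313/3904

y_0=4 y_1=0 y_2=2 y_3=-1 y_4=-4
S(15/4) = -313/3904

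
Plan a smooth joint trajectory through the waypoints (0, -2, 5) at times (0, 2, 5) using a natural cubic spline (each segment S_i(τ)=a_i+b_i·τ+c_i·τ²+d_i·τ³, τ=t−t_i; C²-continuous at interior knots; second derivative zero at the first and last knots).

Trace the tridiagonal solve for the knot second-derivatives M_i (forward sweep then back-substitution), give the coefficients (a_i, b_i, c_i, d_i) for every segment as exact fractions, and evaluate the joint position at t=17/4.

  seg 0: a=0 b=-5/3 c=0 d=1/6
  seg 1: a=-2 b=1/3 c=1 d=-1/9
S(17/4) = 163/64

Δ: Δ0=-1, Δ1=7/3
row 1: diag=10, rhs=20; c'=3/10, d'=2
back: M1=2
M: M0=0, M1=2, M2=0
seg 0: a=0, c=M0/2=0, d=(M1−M0)/(6·2)=1/6, b=Δ0−h0·(2M0+M1)/6=-5/3
seg 1: a=-2, c=M1/2=1, d=(M2−M1)/(6·3)=-1/9, b=Δ1−h1·(2M1+M2)/6=1/3
t_q=17/4 → seg 1, τ=9/4; S=-2+1/3·τ+1·τ²+-1/9·τ³=163/64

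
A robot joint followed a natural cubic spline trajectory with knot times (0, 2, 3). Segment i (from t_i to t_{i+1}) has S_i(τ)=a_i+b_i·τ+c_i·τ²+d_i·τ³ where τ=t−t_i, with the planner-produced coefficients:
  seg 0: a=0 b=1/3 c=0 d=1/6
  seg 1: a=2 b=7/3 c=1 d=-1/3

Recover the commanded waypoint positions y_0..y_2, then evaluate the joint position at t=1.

y_0=0 y_1=2 y_2=5
S(1) = 1/2

y_0 = S_0(0) = a_0 = 0
y_1 = S_1(0) = a_1 = 2
y_2 = S_1(1) = 5
t_q=1 is in segment 0 (τ=1); S_0(τ)=1/2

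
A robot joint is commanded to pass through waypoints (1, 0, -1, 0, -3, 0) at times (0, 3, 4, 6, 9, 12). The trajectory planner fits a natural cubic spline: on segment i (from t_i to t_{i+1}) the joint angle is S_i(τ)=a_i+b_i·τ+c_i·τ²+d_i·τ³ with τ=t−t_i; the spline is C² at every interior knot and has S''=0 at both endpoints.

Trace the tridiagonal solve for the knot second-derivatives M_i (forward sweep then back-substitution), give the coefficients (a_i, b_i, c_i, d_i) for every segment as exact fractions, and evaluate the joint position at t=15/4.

Δ: Δ0=-1/3, Δ1=-1, Δ2=1/2, Δ3=-1, Δ4=1
row 1: diag=8, rhs=-4; c'=1/8, d'=-1/2
row 2: denom=6−1·1/8=47/8; d'=(9−1·-1/2)/(47/8)=76/47
row 3: denom=10−2·16/47=438/47; d'=(-9−2·76/47)/(438/47)=-575/438
row 4: denom=12−3·47/146=1611/146; d'=(12−3·-575/438)/(1611/146)=13/9
back: M4=13/9
back: M3=-575/438−47/146·13/9=-16/9
back: M2=76/47−16/47·-16/9=20/9
back: M1=-1/2−1/8·20/9=-7/9
M: M0=0, M1=-7/9, M2=20/9, M3=-16/9, M4=13/9, M5=0
seg 0: a=1, c=M0/2=0, d=(M1−M0)/(6·3)=-7/162, b=Δ0−h0·(2M0+M1)/6=1/18
seg 1: a=0, c=M1/2=-7/18, d=(M2−M1)/(6·1)=1/2, b=Δ1−h1·(2M1+M2)/6=-10/9
seg 2: a=-1, c=M2/2=10/9, d=(M3−M2)/(6·2)=-1/3, b=Δ2−h2·(2M2+M3)/6=-7/18
seg 3: a=0, c=M3/2=-8/9, d=(M4−M3)/(6·3)=29/162, b=Δ3−h3·(2M3+M4)/6=1/18
seg 4: a=-3, c=M4/2=13/18, d=(M5−M4)/(6·3)=-13/162, b=Δ4−h4·(2M4+M5)/6=-4/9
t_q=15/4 → seg 1, τ=3/4; S=0+-10/9·τ+-7/18·τ²+1/2·τ³=-323/384

  seg 0: a=1 b=1/18 c=0 d=-7/162
  seg 1: a=0 b=-10/9 c=-7/18 d=1/2
  seg 2: a=-1 b=-7/18 c=10/9 d=-1/3
  seg 3: a=0 b=1/18 c=-8/9 d=29/162
  seg 4: a=-3 b=-4/9 c=13/18 d=-13/162
S(15/4) = -323/384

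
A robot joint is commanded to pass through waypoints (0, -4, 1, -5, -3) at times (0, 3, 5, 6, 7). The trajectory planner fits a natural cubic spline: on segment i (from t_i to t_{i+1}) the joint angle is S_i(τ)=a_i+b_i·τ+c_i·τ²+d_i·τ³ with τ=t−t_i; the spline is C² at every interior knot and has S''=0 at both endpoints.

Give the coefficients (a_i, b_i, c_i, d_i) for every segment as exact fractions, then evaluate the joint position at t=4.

Δ: Δ0=-4/3, Δ1=5/2, Δ2=-6, Δ3=2
row 1: diag=10, rhs=23; c'=1/5, d'=23/10
row 2: denom=6−2·1/5=28/5; d'=(-51−2·23/10)/(28/5)=-139/14
row 3: denom=4−1·5/28=107/28; d'=(48−1·-139/14)/(107/28)=1622/107
back: M3=1622/107
back: M2=-139/14−5/28·1622/107=-1352/107
back: M1=23/10−1/5·-1352/107=1033/214
M: M0=0, M1=1033/214, M2=-1352/107, M3=1622/107, M4=0
seg 0: a=0, c=M0/2=0, d=(M1−M0)/(6·3)=1033/3852, b=Δ0−h0·(2M0+M1)/6=-4811/1284
seg 1: a=-4, c=M1/2=1033/428, d=(M2−M1)/(6·2)=-3737/2568, b=Δ1−h1·(2M1+M2)/6=2243/642
seg 2: a=1, c=M2/2=-676/107, d=(M3−M2)/(6·1)=1487/321, b=Δ2−h2·(2M2+M3)/6=-1385/321
seg 3: a=-5, c=M3/2=811/107, d=(M4−M3)/(6·1)=-811/321, b=Δ3−h3·(2M3+M4)/6=-980/321
t_q=4 → seg 1, τ=1; S=-4+2243/642·τ+1033/428·τ²+-3737/2568·τ³=387/856

  seg 0: a=0 b=-4811/1284 c=0 d=1033/3852
  seg 1: a=-4 b=2243/642 c=1033/428 d=-3737/2568
  seg 2: a=1 b=-1385/321 c=-676/107 d=1487/321
  seg 3: a=-5 b=-980/321 c=811/107 d=-811/321
S(4) = 387/856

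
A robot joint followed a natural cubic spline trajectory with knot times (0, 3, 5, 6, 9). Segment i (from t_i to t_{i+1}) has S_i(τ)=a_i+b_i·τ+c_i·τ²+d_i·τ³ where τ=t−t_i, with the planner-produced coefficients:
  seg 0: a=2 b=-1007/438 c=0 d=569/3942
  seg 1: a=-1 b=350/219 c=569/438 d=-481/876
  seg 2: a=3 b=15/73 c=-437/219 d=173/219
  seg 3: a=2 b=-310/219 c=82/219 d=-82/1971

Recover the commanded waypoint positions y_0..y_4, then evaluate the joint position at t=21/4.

y_0 = S_0(0) = a_0 = 2
y_1 = S_1(0) = a_1 = -1
y_2 = S_2(0) = a_2 = 3
y_3 = S_3(0) = a_3 = 2
y_4 = S_3(3) = 0
t_q=21/4 is in segment 2 (τ=1/4); S_2(τ)=13731/4672

y_0=2 y_1=-1 y_2=3 y_3=2 y_4=0
S(21/4) = 13731/4672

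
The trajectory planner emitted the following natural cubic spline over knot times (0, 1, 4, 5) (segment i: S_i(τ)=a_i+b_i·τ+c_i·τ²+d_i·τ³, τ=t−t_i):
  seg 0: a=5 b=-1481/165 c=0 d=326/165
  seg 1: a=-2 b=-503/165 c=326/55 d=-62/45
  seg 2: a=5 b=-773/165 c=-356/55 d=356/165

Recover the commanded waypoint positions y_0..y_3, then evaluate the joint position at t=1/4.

y_0=5 y_1=-2 y_2=5 y_3=-4
S(1/4) = 981/352

y_0 = S_0(0) = a_0 = 5
y_1 = S_1(0) = a_1 = -2
y_2 = S_2(0) = a_2 = 5
y_3 = S_2(1) = -4
t_q=1/4 is in segment 0 (τ=1/4); S_0(τ)=981/352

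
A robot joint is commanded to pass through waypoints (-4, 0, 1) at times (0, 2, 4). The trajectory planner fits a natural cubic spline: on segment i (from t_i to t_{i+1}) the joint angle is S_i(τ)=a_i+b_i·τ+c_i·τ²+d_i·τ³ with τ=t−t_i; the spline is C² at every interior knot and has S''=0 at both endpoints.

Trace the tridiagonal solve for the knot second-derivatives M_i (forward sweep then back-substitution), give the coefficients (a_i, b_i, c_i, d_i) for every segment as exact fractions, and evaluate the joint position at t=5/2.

  seg 0: a=-4 b=19/8 c=0 d=-3/32
  seg 1: a=0 b=5/4 c=-9/16 d=3/32
S(5/2) = 127/256

Δ: Δ0=2, Δ1=1/2
row 1: diag=8, rhs=-9; c'=1/4, d'=-9/8
back: M1=-9/8
M: M0=0, M1=-9/8, M2=0
seg 0: a=-4, c=M0/2=0, d=(M1−M0)/(6·2)=-3/32, b=Δ0−h0·(2M0+M1)/6=19/8
seg 1: a=0, c=M1/2=-9/16, d=(M2−M1)/(6·2)=3/32, b=Δ1−h1·(2M1+M2)/6=5/4
t_q=5/2 → seg 1, τ=1/2; S=0+5/4·τ+-9/16·τ²+3/32·τ³=127/256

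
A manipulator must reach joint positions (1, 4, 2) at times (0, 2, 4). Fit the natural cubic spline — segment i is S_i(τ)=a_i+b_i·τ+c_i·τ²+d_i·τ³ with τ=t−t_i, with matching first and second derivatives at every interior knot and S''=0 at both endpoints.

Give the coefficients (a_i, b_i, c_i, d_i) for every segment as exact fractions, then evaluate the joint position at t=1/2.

  seg 0: a=1 b=17/8 c=0 d=-5/32
  seg 1: a=4 b=1/4 c=-15/16 d=5/32
S(1/2) = 523/256

Δ: Δ0=3/2, Δ1=-1
row 1: diag=8, rhs=-15; c'=1/4, d'=-15/8
back: M1=-15/8
M: M0=0, M1=-15/8, M2=0
seg 0: a=1, c=M0/2=0, d=(M1−M0)/(6·2)=-5/32, b=Δ0−h0·(2M0+M1)/6=17/8
seg 1: a=4, c=M1/2=-15/16, d=(M2−M1)/(6·2)=5/32, b=Δ1−h1·(2M1+M2)/6=1/4
t_q=1/2 → seg 0, τ=1/2; S=1+17/8·τ+0·τ²+-5/32·τ³=523/256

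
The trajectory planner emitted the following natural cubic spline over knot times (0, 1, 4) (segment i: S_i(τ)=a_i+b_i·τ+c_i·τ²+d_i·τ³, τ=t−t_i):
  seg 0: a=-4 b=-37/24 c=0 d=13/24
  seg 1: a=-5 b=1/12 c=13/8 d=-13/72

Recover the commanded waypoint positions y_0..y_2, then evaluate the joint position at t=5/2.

y_0 = S_0(0) = a_0 = -4
y_1 = S_1(0) = a_1 = -5
y_2 = S_1(3) = 5
t_q=5/2 is in segment 1 (τ=3/2); S_1(τ)=-117/64

y_0=-4 y_1=-5 y_2=5
S(5/2) = -117/64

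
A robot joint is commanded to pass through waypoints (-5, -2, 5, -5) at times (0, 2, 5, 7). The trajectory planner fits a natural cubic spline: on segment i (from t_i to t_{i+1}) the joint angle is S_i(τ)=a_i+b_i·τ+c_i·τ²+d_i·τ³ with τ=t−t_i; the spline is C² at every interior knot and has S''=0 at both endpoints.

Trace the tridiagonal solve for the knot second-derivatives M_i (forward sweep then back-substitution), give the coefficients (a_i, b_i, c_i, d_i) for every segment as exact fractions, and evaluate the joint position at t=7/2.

  seg 0: a=-5 b=5/6 c=0 d=1/6
  seg 1: a=-2 b=17/6 c=1 d=-7/18
  seg 2: a=5 b=-5/3 c=-5/2 d=5/12
S(7/2) = 51/16

Δ: Δ0=3/2, Δ1=7/3, Δ2=-5
row 1: diag=10, rhs=5; c'=3/10, d'=1/2
row 2: denom=10−3·3/10=91/10; d'=(-44−3·1/2)/(91/10)=-5
back: M2=-5
back: M1=1/2−3/10·-5=2
M: M0=0, M1=2, M2=-5, M3=0
seg 0: a=-5, c=M0/2=0, d=(M1−M0)/(6·2)=1/6, b=Δ0−h0·(2M0+M1)/6=5/6
seg 1: a=-2, c=M1/2=1, d=(M2−M1)/(6·3)=-7/18, b=Δ1−h1·(2M1+M2)/6=17/6
seg 2: a=5, c=M2/2=-5/2, d=(M3−M2)/(6·2)=5/12, b=Δ2−h2·(2M2+M3)/6=-5/3
t_q=7/2 → seg 1, τ=3/2; S=-2+17/6·τ+1·τ²+-7/18·τ³=51/16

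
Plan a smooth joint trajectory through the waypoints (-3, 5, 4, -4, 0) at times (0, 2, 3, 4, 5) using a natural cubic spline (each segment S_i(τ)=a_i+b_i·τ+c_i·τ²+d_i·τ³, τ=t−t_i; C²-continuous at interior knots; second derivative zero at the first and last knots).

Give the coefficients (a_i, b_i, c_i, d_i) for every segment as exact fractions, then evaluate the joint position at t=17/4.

Δ: Δ0=4, Δ1=-1, Δ2=-8, Δ3=4
row 1: diag=6, rhs=-30; c'=1/6, d'=-5
row 2: denom=4−1·1/6=23/6; d'=(-42−1·-5)/(23/6)=-222/23
row 3: denom=4−1·6/23=86/23; d'=(72−1·-222/23)/(86/23)=939/43
back: M3=939/43
back: M2=-222/23−6/23·939/43=-660/43
back: M1=-5−1/6·-660/43=-105/43
M: M0=0, M1=-105/43, M2=-660/43, M3=939/43, M4=0
seg 0: a=-3, c=M0/2=0, d=(M1−M0)/(6·2)=-35/172, b=Δ0−h0·(2M0+M1)/6=207/43
seg 1: a=5, c=M1/2=-105/86, d=(M2−M1)/(6·1)=-185/86, b=Δ1−h1·(2M1+M2)/6=102/43
seg 2: a=4, c=M2/2=-330/43, d=(M3−M2)/(6·1)=533/86, b=Δ2−h2·(2M2+M3)/6=-561/86
seg 3: a=-4, c=M3/2=939/86, d=(M4−M3)/(6·1)=-313/86, b=Δ3−h3·(2M3+M4)/6=-141/43
t_q=17/4 → seg 3, τ=1/4; S=-4+-141/43·τ+939/86·τ²+-313/86·τ³=-23085/5504

  seg 0: a=-3 b=207/43 c=0 d=-35/172
  seg 1: a=5 b=102/43 c=-105/86 d=-185/86
  seg 2: a=4 b=-561/86 c=-330/43 d=533/86
  seg 3: a=-4 b=-141/43 c=939/86 d=-313/86
S(17/4) = -23085/5504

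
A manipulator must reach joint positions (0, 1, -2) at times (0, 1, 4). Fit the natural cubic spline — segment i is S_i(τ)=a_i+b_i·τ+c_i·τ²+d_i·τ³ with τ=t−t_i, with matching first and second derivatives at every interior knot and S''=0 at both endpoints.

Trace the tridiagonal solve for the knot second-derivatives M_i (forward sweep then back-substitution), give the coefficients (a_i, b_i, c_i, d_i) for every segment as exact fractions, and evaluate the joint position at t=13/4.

Δ: Δ0=1, Δ1=-1
row 1: diag=8, rhs=-12; c'=3/8, d'=-3/2
back: M1=-3/2
M: M0=0, M1=-3/2, M2=0
seg 0: a=0, c=M0/2=0, d=(M1−M0)/(6·1)=-1/4, b=Δ0−h0·(2M0+M1)/6=5/4
seg 1: a=1, c=M1/2=-3/4, d=(M2−M1)/(6·3)=1/12, b=Δ1−h1·(2M1+M2)/6=1/2
t_q=13/4 → seg 1, τ=9/4; S=1+1/2·τ+-3/4·τ²+1/12·τ³=-185/256

  seg 0: a=0 b=5/4 c=0 d=-1/4
  seg 1: a=1 b=1/2 c=-3/4 d=1/12
S(13/4) = -185/256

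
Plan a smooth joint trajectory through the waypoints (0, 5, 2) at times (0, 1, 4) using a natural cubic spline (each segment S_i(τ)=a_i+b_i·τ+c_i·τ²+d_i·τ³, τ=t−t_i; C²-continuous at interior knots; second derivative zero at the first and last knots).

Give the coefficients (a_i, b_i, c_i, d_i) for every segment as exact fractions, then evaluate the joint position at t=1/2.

Δ: Δ0=5, Δ1=-1
row 1: diag=8, rhs=-36; c'=3/8, d'=-9/2
back: M1=-9/2
M: M0=0, M1=-9/2, M2=0
seg 0: a=0, c=M0/2=0, d=(M1−M0)/(6·1)=-3/4, b=Δ0−h0·(2M0+M1)/6=23/4
seg 1: a=5, c=M1/2=-9/4, d=(M2−M1)/(6·3)=1/4, b=Δ1−h1·(2M1+M2)/6=7/2
t_q=1/2 → seg 0, τ=1/2; S=0+23/4·τ+0·τ²+-3/4·τ³=89/32

  seg 0: a=0 b=23/4 c=0 d=-3/4
  seg 1: a=5 b=7/2 c=-9/4 d=1/4
S(1/2) = 89/32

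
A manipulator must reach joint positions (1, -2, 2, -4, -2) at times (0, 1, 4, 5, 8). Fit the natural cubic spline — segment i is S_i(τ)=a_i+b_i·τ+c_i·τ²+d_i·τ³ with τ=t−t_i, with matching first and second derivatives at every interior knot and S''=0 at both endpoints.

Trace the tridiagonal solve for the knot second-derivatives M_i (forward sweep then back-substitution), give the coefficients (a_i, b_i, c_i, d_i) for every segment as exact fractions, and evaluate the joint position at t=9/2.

  seg 0: a=1 b=-1765/432 c=0 d=469/432
  seg 1: a=-2 b=-179/216 c=469/144 d=-3287/3888
  seg 2: a=2 b=-1777/432 c=-235/54 d=355/144
  seg 3: a=-4 b=-1171/216 c=1315/432 d=-1315/3888
S(9/2) = -2891/3456

Δ: Δ0=-3, Δ1=4/3, Δ2=-6, Δ3=2/3
row 1: diag=8, rhs=26; c'=3/8, d'=13/4
row 2: denom=8−3·3/8=55/8; d'=(-44−3·13/4)/(55/8)=-86/11
row 3: denom=8−1·8/55=432/55; d'=(40−1·-86/11)/(432/55)=1315/216
back: M3=1315/216
back: M2=-86/11−8/55·1315/216=-235/27
back: M1=13/4−3/8·-235/27=469/72
M: M0=0, M1=469/72, M2=-235/27, M3=1315/216, M4=0
seg 0: a=1, c=M0/2=0, d=(M1−M0)/(6·1)=469/432, b=Δ0−h0·(2M0+M1)/6=-1765/432
seg 1: a=-2, c=M1/2=469/144, d=(M2−M1)/(6·3)=-3287/3888, b=Δ1−h1·(2M1+M2)/6=-179/216
seg 2: a=2, c=M2/2=-235/54, d=(M3−M2)/(6·1)=355/144, b=Δ2−h2·(2M2+M3)/6=-1777/432
seg 3: a=-4, c=M3/2=1315/432, d=(M4−M3)/(6·3)=-1315/3888, b=Δ3−h3·(2M3+M4)/6=-1171/216
t_q=9/2 → seg 2, τ=1/2; S=2+-1777/432·τ+-235/54·τ²+355/144·τ³=-2891/3456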